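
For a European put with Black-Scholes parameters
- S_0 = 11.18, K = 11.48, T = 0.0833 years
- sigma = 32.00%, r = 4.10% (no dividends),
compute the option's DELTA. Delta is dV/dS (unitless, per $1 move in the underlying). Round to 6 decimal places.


d1 = -0.2035530382; d2 = -0.2959106042
phi(d1) = 0.3907624482; exp(-qT) = 1.0000000000; exp(-rT) = 0.9965905255
N(-d1) = 0.5806486026
Delta = -exp(-qT) * N(-d1) = -1.0000000000 * 0.5806486026 = -0.580649

Answer: Delta = -0.580649


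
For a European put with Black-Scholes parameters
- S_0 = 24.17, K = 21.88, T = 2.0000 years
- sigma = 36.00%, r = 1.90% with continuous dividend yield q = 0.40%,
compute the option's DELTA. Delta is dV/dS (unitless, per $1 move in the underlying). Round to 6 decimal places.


Answer: Delta = -0.302944

Derivation:
d1 = 0.5089974937; d2 = -0.0001193888
phi(d1) = 0.3504708449; exp(-qT) = 0.9920319148; exp(-rT) = 0.9627129409
N(-d1) = 0.3053769904
Delta = -exp(-qT) * N(-d1) = -0.9920319148 * 0.3053769904 = -0.302944


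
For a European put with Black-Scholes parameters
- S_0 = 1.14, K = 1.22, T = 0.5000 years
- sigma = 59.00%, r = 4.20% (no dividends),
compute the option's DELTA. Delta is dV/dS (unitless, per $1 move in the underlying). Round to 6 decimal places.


Answer: Delta = -0.461616

Derivation:
d1 = 0.0963640415; d2 = -0.3208289594
phi(d1) = 0.3970942792; exp(-qT) = 1.0000000000; exp(-rT) = 0.9792189646
N(-d1) = 0.4616157249
Delta = -exp(-qT) * N(-d1) = -1.0000000000 * 0.4616157249 = -0.461616


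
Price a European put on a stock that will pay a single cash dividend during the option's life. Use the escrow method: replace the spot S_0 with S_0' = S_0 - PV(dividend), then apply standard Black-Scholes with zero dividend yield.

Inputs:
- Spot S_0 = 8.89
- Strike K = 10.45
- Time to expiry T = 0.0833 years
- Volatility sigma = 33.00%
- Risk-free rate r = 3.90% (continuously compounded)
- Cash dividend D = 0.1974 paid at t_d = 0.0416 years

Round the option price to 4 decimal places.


Answer: Price = 1.7332

Derivation:
PV(D) = D * exp(-r * t_d) = 0.1974 * 0.99837892 = 0.19708000
S_0' = S_0 - PV(D) = 8.8900 - 0.19708000 = 8.69292000
d1 = (ln(S_0'/K) + (r + sigma^2/2)*T) / (sigma*sqrt(T)) = -1.85113155
d2 = d1 - sigma*sqrt(T) = -1.94637529
exp(-rT) = 0.99675657
N(-d1) = 0.96792468; N(-d2) = 0.97419516
P = K * exp(-rT) * N(-d2) - S_0' * N(-d1) = 10.4500 * 0.99675657 * 0.97419516 - 8.69292000 * 0.96792468 = 1.7332


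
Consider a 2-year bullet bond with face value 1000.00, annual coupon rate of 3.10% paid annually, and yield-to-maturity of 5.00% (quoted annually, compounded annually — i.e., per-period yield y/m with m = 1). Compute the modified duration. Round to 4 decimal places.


Answer: Modified duration = 1.8756

Derivation:
Coupon per period c = face * coupon_rate / m = 31.000000
Periods per year m = 1; per-period yield y/m = 0.050000
Number of cashflows N = 2
Cashflows (t years, CF_t, discount factor 1/(1+y/m)^(m*t), PV):
  t = 1.0000: CF_t = 31.000000, DF = 0.952381, PV = 29.523810
  t = 2.0000: CF_t = 1031.000000, DF = 0.907029, PV = 935.147392
Price P = sum_t PV_t = 964.671202
First compute Macaulay numerator sum_t t * PV_t:
  t * PV_t at t = 1.0000: 29.523810
  t * PV_t at t = 2.0000: 1870.294785
Macaulay duration D = 1899.818594 / 964.671202 = 1.969395
Modified duration = D / (1 + y/m) = 1.969395 / (1 + 0.050000) = 1.875614


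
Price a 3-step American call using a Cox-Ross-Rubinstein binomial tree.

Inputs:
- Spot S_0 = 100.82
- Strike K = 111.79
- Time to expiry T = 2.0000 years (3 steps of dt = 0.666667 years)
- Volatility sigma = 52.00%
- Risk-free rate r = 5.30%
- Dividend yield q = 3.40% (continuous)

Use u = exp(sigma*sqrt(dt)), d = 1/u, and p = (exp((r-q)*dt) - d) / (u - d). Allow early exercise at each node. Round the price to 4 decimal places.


Answer: Price = V(0,0) = 26.9618

Derivation:
dt = T/N = 0.666667
u = exp(sigma*sqrt(dt)) = 1.528945; d = 1/u = 0.654046
p = (exp((r-q)*dt) - d) / (u - d) = 0.409992
Discount per step: exp(-r*dt) = 0.965284
Stock lattice S(k, i) with i counting down-moves:
  k=0: S(0,0) = 100.8200
  k=1: S(1,0) = 154.1483; S(1,1) = 65.9409
  k=2: S(2,0) = 235.6843; S(2,1) = 100.8200; S(2,2) = 43.1283
  k=3: S(3,0) = 360.3484; S(3,1) = 154.1483; S(3,2) = 65.9409; S(3,3) = 28.2079
Terminal payoffs V(N, i) = max(S_T - K, 0):
  V(3,0) = 248.558427; V(3,1) = 42.358276; V(3,2) = 0.000000; V(3,3) = 0.000000
Backward induction: V(k, i) = exp(-r*dt) * [p * V(k+1, i) + (1-p) * V(k+1, i+1)]; then take max(V_cont, immediate exercise) for American.
  V(2,0) = exp(-r*dt) * [p*248.558427 + (1-p)*42.358276] = 122.493157; exercise = 123.894299; V(2,0) = max -> 123.894299
  V(2,1) = exp(-r*dt) * [p*42.358276 + (1-p)*0.000000] = 16.763637; exercise = 0.000000; V(2,1) = max -> 16.763637
  V(2,2) = exp(-r*dt) * [p*0.000000 + (1-p)*0.000000] = 0.000000; exercise = 0.000000; V(2,2) = max -> 0.000000
  V(1,0) = exp(-r*dt) * [p*123.894299 + (1-p)*16.763637] = 58.579506; exercise = 42.358276; V(1,0) = max -> 58.579506
  V(1,1) = exp(-r*dt) * [p*16.763637 + (1-p)*0.000000] = 6.634347; exercise = 0.000000; V(1,1) = max -> 6.634347
  V(0,0) = exp(-r*dt) * [p*58.579506 + (1-p)*6.634347] = 26.961751; exercise = 0.000000; V(0,0) = max -> 26.961751


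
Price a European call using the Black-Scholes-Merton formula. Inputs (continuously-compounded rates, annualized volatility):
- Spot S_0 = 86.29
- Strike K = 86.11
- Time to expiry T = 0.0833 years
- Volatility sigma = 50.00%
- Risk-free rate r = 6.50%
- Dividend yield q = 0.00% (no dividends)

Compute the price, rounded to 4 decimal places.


d1 = (ln(S/K) + (r - q + 0.5*sigma^2) * T) / (sigma * sqrt(T)) = 0.12414475
d2 = d1 - sigma * sqrt(T) = -0.02016394
exp(-rT) = 0.99460013; exp(-qT) = 1.00000000
C = S_0 * exp(-qT) * N(d1) - K * exp(-rT) * N(d2)
N(d1) = 0.54939967; N(d2) = 0.49195630
C = 86.2900 * 1.00000000 * 0.54939967 - 86.1100 * 0.99460013 * 0.49195630 = 5.2741

Answer: Price = 5.2741


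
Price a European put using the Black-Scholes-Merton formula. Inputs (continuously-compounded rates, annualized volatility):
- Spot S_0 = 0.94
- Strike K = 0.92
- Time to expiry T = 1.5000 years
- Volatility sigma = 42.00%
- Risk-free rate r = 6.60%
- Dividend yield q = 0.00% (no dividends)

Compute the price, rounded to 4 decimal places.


Answer: Price = 0.1314

Derivation:
d1 = (ln(S/K) + (r - q + 0.5*sigma^2) * T) / (sigma * sqrt(T)) = 0.49146524
d2 = d1 - sigma * sqrt(T) = -0.02292760
exp(-rT) = 0.90574271; exp(-qT) = 1.00000000
P = K * exp(-rT) * N(-d2) - S_0 * exp(-qT) * N(-d1)
N(-d1) = 0.31154871; N(-d2) = 0.50914599
P = 0.9200 * 0.90574271 * 0.50914599 - 0.9400 * 1.00000000 * 0.31154871 = 0.1314


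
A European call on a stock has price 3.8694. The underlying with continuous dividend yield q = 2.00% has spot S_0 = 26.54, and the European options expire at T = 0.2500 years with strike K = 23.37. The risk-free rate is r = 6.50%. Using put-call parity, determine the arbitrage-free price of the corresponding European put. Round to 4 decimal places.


Put-call parity: C - P = S_0 * exp(-qT) - K * exp(-rT).
S_0 * exp(-qT) = 26.5400 * 0.99501248 = 26.40763120
K * exp(-rT) = 23.3700 * 0.98388132 = 22.99330642
P = C - S*exp(-qT) + K*exp(-rT)
P = 3.8694 - 26.40763120 + 22.99330642 = 0.4551

Answer: Put price = 0.4551


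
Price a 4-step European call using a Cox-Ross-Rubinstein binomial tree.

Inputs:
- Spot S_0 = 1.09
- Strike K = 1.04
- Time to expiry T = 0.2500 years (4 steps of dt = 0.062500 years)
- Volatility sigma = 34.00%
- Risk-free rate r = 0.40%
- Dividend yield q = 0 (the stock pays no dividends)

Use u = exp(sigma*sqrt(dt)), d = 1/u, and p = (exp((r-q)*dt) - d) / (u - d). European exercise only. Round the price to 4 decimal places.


dt = T/N = 0.062500
u = exp(sigma*sqrt(dt)) = 1.088717; d = 1/u = 0.918512
p = (exp((r-q)*dt) - d) / (u - d) = 0.480232
Discount per step: exp(-r*dt) = 0.999750
Stock lattice S(k, i) with i counting down-moves:
  k=0: S(0,0) = 1.0900
  k=1: S(1,0) = 1.1867; S(1,1) = 1.0012
  k=2: S(2,0) = 1.2920; S(2,1) = 1.0900; S(2,2) = 0.9196
  k=3: S(3,0) = 1.4066; S(3,1) = 1.1867; S(3,2) = 1.0012; S(3,3) = 0.8447
  k=4: S(4,0) = 1.5314; S(4,1) = 1.2920; S(4,2) = 1.0900; S(4,3) = 0.9196; S(4,4) = 0.7758
Terminal payoffs V(N, i) = max(S_T - K, 0):
  V(4,0) = 0.491393; V(4,1) = 0.251982; V(4,2) = 0.050000; V(4,3) = 0.000000; V(4,4) = 0.000000
Backward induction: V(k, i) = exp(-r*dt) * [p * V(k+1, i) + (1-p) * V(k+1, i+1)].
  V(3,0) = exp(-r*dt) * [p*0.491393 + (1-p)*0.251982] = 0.366863
  V(3,1) = exp(-r*dt) * [p*0.251982 + (1-p)*0.050000] = 0.146962
  V(3,2) = exp(-r*dt) * [p*0.050000 + (1-p)*0.000000] = 0.024006
  V(3,3) = exp(-r*dt) * [p*0.000000 + (1-p)*0.000000] = 0.000000
  V(2,0) = exp(-r*dt) * [p*0.366863 + (1-p)*0.146962] = 0.252502
  V(2,1) = exp(-r*dt) * [p*0.146962 + (1-p)*0.024006] = 0.083032
  V(2,2) = exp(-r*dt) * [p*0.024006 + (1-p)*0.000000] = 0.011525
  V(1,0) = exp(-r*dt) * [p*0.252502 + (1-p)*0.083032] = 0.164376
  V(1,1) = exp(-r*dt) * [p*0.083032 + (1-p)*0.011525] = 0.045854
  V(0,0) = exp(-r*dt) * [p*0.164376 + (1-p)*0.045854] = 0.102746

Answer: Price = V(0,0) = 0.1027


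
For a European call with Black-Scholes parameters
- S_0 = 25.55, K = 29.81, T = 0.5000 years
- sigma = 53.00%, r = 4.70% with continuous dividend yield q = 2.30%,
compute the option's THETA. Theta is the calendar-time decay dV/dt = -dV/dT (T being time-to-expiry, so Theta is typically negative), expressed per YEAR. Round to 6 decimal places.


Answer: Theta = -3.851662

Derivation:
d1 = -0.1920704572; d2 = -0.5668370512
phi(d1) = 0.3916510307; exp(-qT) = 0.9885658722; exp(-rT) = 0.9767739747
Theta = -S*exp(-qT)*phi(d1)*sigma/(2*sqrt(T)) - r*K*exp(-rT)*N(d2) + q*S*exp(-qT)*N(d1)
N(d1) = 0.4238435079; N(d2) = 0.2854124476; sqrt(T) = 0.7071067812
Term 1 = -25.5500 * 0.9885658722 * 0.3916510307 * 0.5300 / (2 * 0.7071067812) = -3.7072908857
Term 2 = -0.0470 * 29.8100 * 0.9767739747 * 0.2854124476 = -0.3905951295
Term 3 = 0.0230 * 25.5500 * 0.9885658722 * 0.4238435079 = 0.2462237205
Theta = -3.7072908857 + (-0.3905951295) + (0.2462237205) = -3.851662


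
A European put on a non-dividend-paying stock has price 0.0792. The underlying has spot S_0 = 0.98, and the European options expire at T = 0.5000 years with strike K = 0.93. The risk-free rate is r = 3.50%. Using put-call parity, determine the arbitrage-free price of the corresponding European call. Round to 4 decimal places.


Put-call parity: C - P = S_0 * exp(-qT) - K * exp(-rT).
S_0 * exp(-qT) = 0.9800 * 1.00000000 = 0.98000000
K * exp(-rT) = 0.9300 * 0.98265224 = 0.91386658
C = P + S*exp(-qT) - K*exp(-rT)
C = 0.0792 + 0.98000000 - 0.91386658 = 0.1453

Answer: Call price = 0.1453


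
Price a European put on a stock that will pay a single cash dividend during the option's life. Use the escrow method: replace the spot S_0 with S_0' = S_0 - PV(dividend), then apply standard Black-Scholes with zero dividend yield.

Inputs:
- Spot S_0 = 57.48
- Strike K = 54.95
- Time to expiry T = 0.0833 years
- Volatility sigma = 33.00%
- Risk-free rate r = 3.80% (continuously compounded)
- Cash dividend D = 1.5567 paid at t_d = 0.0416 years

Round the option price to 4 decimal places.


Answer: Price = 1.5774

Derivation:
PV(D) = D * exp(-r * t_d) = 1.5567 * 0.99842045 = 1.55424111
S_0' = S_0 - PV(D) = 57.4800 - 1.55424111 = 55.92575889
d1 = (ln(S_0'/K) + (r + sigma^2/2)*T) / (sigma*sqrt(T)) = 0.26566031
d2 = d1 - sigma*sqrt(T) = 0.17041657
exp(-rT) = 0.99683960
N(-d1) = 0.39525042; N(-d2) = 0.43234127
P = K * exp(-rT) * N(-d2) - S_0' * N(-d1) = 54.9500 * 0.99683960 * 0.43234127 - 55.92575889 * 0.39525042 = 1.5774


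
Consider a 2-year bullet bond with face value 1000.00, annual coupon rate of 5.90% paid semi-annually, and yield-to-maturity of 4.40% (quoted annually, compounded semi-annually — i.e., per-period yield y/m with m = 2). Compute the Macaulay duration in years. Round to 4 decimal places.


Coupon per period c = face * coupon_rate / m = 29.500000
Periods per year m = 2; per-period yield y/m = 0.022000
Number of cashflows N = 4
Cashflows (t years, CF_t, discount factor 1/(1+y/m)^(m*t), PV):
  t = 0.5000: CF_t = 29.500000, DF = 0.978474, PV = 28.864971
  t = 1.0000: CF_t = 29.500000, DF = 0.957411, PV = 28.243611
  t = 1.5000: CF_t = 29.500000, DF = 0.936801, PV = 27.635627
  t = 2.0000: CF_t = 1029.500000, DF = 0.916635, PV = 943.675691
Price P = sum_t PV_t = 1028.419900
Macaulay numerator sum_t t * PV_t:
  t * PV_t at t = 0.5000: 14.432485
  t * PV_t at t = 1.0000: 28.243611
  t * PV_t at t = 1.5000: 41.453441
  t * PV_t at t = 2.0000: 1887.351382
Macaulay duration D = (sum_t t * PV_t) / P = 1971.480919 / 1028.419900 = 1.917000

Answer: Macaulay duration = 1.9170 years


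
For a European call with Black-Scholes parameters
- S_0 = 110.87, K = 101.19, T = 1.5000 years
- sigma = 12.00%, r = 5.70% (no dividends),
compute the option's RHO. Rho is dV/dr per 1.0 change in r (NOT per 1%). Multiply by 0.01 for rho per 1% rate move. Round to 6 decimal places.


d1 = 1.2768537243; d2 = 1.1298843397
phi(d1) = 0.1765561629; exp(-qT) = 1.0000000000; exp(-rT) = 0.9180531431
N(d2) = 0.8707375182
Rho = K*T*exp(-rT)*N(d2) = 101.1900 * 1.5000 * 0.9180531431 * 0.8707375182 = 121.334397

Answer: Rho = 121.334397


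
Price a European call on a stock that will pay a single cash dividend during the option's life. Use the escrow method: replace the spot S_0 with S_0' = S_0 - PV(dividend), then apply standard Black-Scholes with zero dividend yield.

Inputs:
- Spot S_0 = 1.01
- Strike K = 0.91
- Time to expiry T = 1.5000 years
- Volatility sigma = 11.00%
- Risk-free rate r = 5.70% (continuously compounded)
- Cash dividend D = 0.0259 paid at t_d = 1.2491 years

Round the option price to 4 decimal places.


PV(D) = D * exp(-r * t_d) = 0.0259 * 0.93127683 = 0.02412007
S_0' = S_0 - PV(D) = 1.0100 - 0.02412007 = 0.98587993
d1 = (ln(S_0'/K) + (r + sigma^2/2)*T) / (sigma*sqrt(T)) = 1.29648503
d2 = d1 - sigma*sqrt(T) = 1.16176309
exp(-rT) = 0.91805314
N(d1) = 0.90259578; N(d2) = 0.87733415
C = S_0' * N(d1) - K * exp(-rT) * N(d2) = 0.98587993 * 0.90259578 - 0.9100 * 0.91805314 * 0.87733415 = 0.1569

Answer: Price = 0.1569


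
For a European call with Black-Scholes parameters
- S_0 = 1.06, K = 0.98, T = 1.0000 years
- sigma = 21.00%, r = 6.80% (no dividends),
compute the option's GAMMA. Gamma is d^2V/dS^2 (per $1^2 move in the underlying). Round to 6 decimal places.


Answer: Gamma = 1.298812

Derivation:
d1 = 0.8024838831; d2 = 0.5924838831
phi(d1) = 0.2891155845; exp(-qT) = 1.0000000000; exp(-rT) = 0.9342604736
Gamma = exp(-qT) * phi(d1) / (S * sigma * sqrt(T)) = 1.0000000000 * 0.2891155845 / (1.0600 * 0.2100 * 1.0000000000) = 1.298812


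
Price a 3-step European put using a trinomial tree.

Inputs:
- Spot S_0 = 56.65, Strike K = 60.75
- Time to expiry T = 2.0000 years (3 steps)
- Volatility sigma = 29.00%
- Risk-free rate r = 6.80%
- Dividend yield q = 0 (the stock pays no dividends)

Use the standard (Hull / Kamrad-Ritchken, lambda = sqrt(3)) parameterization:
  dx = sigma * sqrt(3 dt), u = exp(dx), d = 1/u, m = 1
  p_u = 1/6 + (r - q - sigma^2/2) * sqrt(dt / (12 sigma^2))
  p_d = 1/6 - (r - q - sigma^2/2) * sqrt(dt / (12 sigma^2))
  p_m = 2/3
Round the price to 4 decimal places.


Answer: Price = V(0,0) = 7.0601

Derivation:
dt = T/N = 0.666667; dx = sigma*sqrt(3*dt) = 0.410122
u = exp(dx) = 1.507002; d = 1/u = 0.663569
p_u = 0.187758, p_m = 0.666667, p_d = 0.145575
Discount per step: exp(-r*dt) = 0.955679
Stock lattice S(k, j) with j the centered position index:
  k=0: S(0,+0) = 56.6500
  k=1: S(1,-1) = 37.5912; S(1,+0) = 56.6500; S(1,+1) = 85.3716
  k=2: S(2,-2) = 24.9444; S(2,-1) = 37.5912; S(2,+0) = 56.6500; S(2,+1) = 85.3716; S(2,+2) = 128.6552
  k=3: S(3,-3) = 16.5523; S(3,-2) = 24.9444; S(3,-1) = 37.5912; S(3,+0) = 56.6500; S(3,+1) = 85.3716; S(3,+2) = 128.6552; S(3,+3) = 193.8836
Terminal payoffs V(N, j) = max(K - S_T, 0):
  V(3,-3) = 44.197681; V(3,-2) = 35.805631; V(3,-1) = 23.158797; V(3,+0) = 4.100000; V(3,+1) = 0.000000; V(3,+2) = 0.000000; V(3,+3) = 0.000000
Backward induction: V(k, j) = exp(-r*dt) * [p_u * V(k+1, j+1) + p_m * V(k+1, j) + p_d * V(k+1, j-1)]
  V(2,-2) = exp(-r*dt) * [p_u*23.158797 + p_m*35.805631 + p_d*44.197681] = 33.116913
  V(2,-1) = exp(-r*dt) * [p_u*4.100000 + p_m*23.158797 + p_d*35.805631] = 20.472002
  V(2,+0) = exp(-r*dt) * [p_u*0.000000 + p_m*4.100000 + p_d*23.158797] = 5.834117
  V(2,+1) = exp(-r*dt) * [p_u*0.000000 + p_m*0.000000 + p_d*4.100000] = 0.570406
  V(2,+2) = exp(-r*dt) * [p_u*0.000000 + p_m*0.000000 + p_d*0.000000] = 0.000000
  V(1,-1) = exp(-r*dt) * [p_u*5.834117 + p_m*20.472002 + p_d*33.116913] = 18.697294
  V(1,+0) = exp(-r*dt) * [p_u*0.570406 + p_m*5.834117 + p_d*20.472002] = 6.667513
  V(1,+1) = exp(-r*dt) * [p_u*0.000000 + p_m*0.570406 + p_d*5.834117] = 1.175078
  V(0,+0) = exp(-r*dt) * [p_u*1.175078 + p_m*6.667513 + p_d*18.697294] = 7.060082


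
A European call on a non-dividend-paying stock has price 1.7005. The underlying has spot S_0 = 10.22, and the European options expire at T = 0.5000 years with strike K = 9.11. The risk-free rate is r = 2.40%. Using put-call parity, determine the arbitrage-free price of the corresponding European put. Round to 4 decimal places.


Answer: Put price = 0.4818

Derivation:
Put-call parity: C - P = S_0 * exp(-qT) - K * exp(-rT).
S_0 * exp(-qT) = 10.2200 * 1.00000000 = 10.22000000
K * exp(-rT) = 9.1100 * 0.98807171 = 9.00133330
P = C - S*exp(-qT) + K*exp(-rT)
P = 1.7005 - 10.22000000 + 9.00133330 = 0.4818


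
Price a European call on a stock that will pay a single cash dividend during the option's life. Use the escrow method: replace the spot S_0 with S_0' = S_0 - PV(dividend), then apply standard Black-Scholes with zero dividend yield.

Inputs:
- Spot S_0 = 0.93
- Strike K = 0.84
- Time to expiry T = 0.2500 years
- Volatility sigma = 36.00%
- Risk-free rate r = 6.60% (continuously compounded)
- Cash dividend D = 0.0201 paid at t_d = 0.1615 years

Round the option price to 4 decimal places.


PV(D) = D * exp(-r * t_d) = 0.0201 * 0.98939761 = 0.01988689
S_0' = S_0 - PV(D) = 0.9300 - 0.01988689 = 0.91011311
d1 = (ln(S_0'/K) + (r + sigma^2/2)*T) / (sigma*sqrt(T)) = 0.62703886
d2 = d1 - sigma*sqrt(T) = 0.44703886
exp(-rT) = 0.98363538
N(d1) = 0.73468312; N(d2) = 0.67257650
C = S_0' * N(d1) - K * exp(-rT) * N(d2) = 0.91011311 * 0.73468312 - 0.8400 * 0.98363538 * 0.67257650 = 0.1129

Answer: Price = 0.1129


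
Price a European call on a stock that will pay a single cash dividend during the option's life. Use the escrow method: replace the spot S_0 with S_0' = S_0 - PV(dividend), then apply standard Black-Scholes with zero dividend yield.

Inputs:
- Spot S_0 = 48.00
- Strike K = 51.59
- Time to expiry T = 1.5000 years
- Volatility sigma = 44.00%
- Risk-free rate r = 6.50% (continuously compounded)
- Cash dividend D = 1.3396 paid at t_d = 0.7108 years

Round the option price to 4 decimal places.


Answer: Price = 9.8940

Derivation:
PV(D) = D * exp(-r * t_d) = 1.3396 * 0.95484906 = 1.27911581
S_0' = S_0 - PV(D) = 48.0000 - 1.27911581 = 46.72088419
d1 = (ln(S_0'/K) + (r + sigma^2/2)*T) / (sigma*sqrt(T)) = 0.26640689
d2 = d1 - sigma*sqrt(T) = -0.27248085
exp(-rT) = 0.90710234
N(d1) = 0.60503707; N(d2) = 0.39262616
C = S_0' * N(d1) - K * exp(-rT) * N(d2) = 46.72088419 * 0.60503707 - 51.5900 * 0.90710234 * 0.39262616 = 9.8940


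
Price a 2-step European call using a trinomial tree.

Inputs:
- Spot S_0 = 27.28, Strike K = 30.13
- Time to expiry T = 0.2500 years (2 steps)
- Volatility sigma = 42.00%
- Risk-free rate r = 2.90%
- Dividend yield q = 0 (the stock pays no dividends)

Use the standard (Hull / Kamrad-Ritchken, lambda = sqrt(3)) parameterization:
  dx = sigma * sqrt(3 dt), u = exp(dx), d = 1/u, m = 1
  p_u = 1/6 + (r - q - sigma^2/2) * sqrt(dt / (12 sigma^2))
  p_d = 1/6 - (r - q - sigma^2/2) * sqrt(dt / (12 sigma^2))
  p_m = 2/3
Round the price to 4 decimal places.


dt = T/N = 0.125000; dx = sigma*sqrt(3*dt) = 0.257196
u = exp(dx) = 1.293299; d = 1/u = 0.773216
p_u = 0.152281, p_m = 0.666667, p_d = 0.181053
Discount per step: exp(-r*dt) = 0.996382
Stock lattice S(k, j) with j the centered position index:
  k=0: S(0,+0) = 27.2800
  k=1: S(1,-1) = 21.0933; S(1,+0) = 27.2800; S(1,+1) = 35.2812
  k=2: S(2,-2) = 16.3097; S(2,-1) = 21.0933; S(2,+0) = 27.2800; S(2,+1) = 35.2812; S(2,+2) = 45.6291
Terminal payoffs V(N, j) = max(S_T - K, 0):
  V(2,-2) = 0.000000; V(2,-1) = 0.000000; V(2,+0) = 0.000000; V(2,+1) = 5.151200; V(2,+2) = 15.499146
Backward induction: V(k, j) = exp(-r*dt) * [p_u * V(k+1, j+1) + p_m * V(k+1, j) + p_d * V(k+1, j-1)]
  V(1,-1) = exp(-r*dt) * [p_u*0.000000 + p_m*0.000000 + p_d*0.000000] = 0.000000
  V(1,+0) = exp(-r*dt) * [p_u*5.151200 + p_m*0.000000 + p_d*0.000000] = 0.781590
  V(1,+1) = exp(-r*dt) * [p_u*15.499146 + p_m*5.151200 + p_d*0.000000] = 5.773389
  V(0,+0) = exp(-r*dt) * [p_u*5.773389 + p_m*0.781590 + p_d*0.000000] = 1.395170

Answer: Price = V(0,0) = 1.3952


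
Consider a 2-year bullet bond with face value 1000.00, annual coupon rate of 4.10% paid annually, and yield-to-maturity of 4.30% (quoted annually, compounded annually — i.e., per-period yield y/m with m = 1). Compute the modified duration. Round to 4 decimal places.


Coupon per period c = face * coupon_rate / m = 41.000000
Periods per year m = 1; per-period yield y/m = 0.043000
Number of cashflows N = 2
Cashflows (t years, CF_t, discount factor 1/(1+y/m)^(m*t), PV):
  t = 1.0000: CF_t = 41.000000, DF = 0.958773, PV = 39.309684
  t = 2.0000: CF_t = 1041.000000, DF = 0.919245, PV = 956.934280
Price P = sum_t PV_t = 996.243964
First compute Macaulay numerator sum_t t * PV_t:
  t * PV_t at t = 1.0000: 39.309684
  t * PV_t at t = 2.0000: 1913.868561
Macaulay duration D = 1953.178244 / 996.243964 = 1.960542
Modified duration = D / (1 + y/m) = 1.960542 / (1 + 0.043000) = 1.879714

Answer: Modified duration = 1.8797


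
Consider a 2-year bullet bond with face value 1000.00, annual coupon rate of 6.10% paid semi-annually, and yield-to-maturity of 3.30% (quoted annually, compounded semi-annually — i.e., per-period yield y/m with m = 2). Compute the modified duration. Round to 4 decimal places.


Answer: Modified duration = 1.8844

Derivation:
Coupon per period c = face * coupon_rate / m = 30.500000
Periods per year m = 2; per-period yield y/m = 0.016500
Number of cashflows N = 4
Cashflows (t years, CF_t, discount factor 1/(1+y/m)^(m*t), PV):
  t = 0.5000: CF_t = 30.500000, DF = 0.983768, PV = 30.004919
  t = 1.0000: CF_t = 30.500000, DF = 0.967799, PV = 29.517874
  t = 1.5000: CF_t = 30.500000, DF = 0.952090, PV = 29.038735
  t = 2.0000: CF_t = 1030.500000, DF = 0.936635, PV = 965.202558
Price P = sum_t PV_t = 1053.764086
First compute Macaulay numerator sum_t t * PV_t:
  t * PV_t at t = 0.5000: 15.002459
  t * PV_t at t = 1.0000: 29.517874
  t * PV_t at t = 1.5000: 43.558102
  t * PV_t at t = 2.0000: 1930.405116
Macaulay duration D = 2018.483552 / 1053.764086 = 1.915499
Modified duration = D / (1 + y/m) = 1.915499 / (1 + 0.016500) = 1.884406


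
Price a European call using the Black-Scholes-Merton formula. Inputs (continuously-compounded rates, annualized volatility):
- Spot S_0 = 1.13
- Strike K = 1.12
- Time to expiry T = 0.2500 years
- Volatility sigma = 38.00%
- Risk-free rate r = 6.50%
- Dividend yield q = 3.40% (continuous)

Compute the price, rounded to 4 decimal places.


Answer: Price = 0.0937

Derivation:
d1 = (ln(S/K) + (r - q + 0.5*sigma^2) * T) / (sigma * sqrt(T)) = 0.18257341
d2 = d1 - sigma * sqrt(T) = -0.00742659
exp(-rT) = 0.98388132; exp(-qT) = 0.99153602
C = S_0 * exp(-qT) * N(d1) - K * exp(-rT) * N(d2)
N(d1) = 0.57243362; N(d2) = 0.49703725
C = 1.1300 * 0.99153602 * 0.57243362 - 1.1200 * 0.98388132 * 0.49703725 = 0.0937


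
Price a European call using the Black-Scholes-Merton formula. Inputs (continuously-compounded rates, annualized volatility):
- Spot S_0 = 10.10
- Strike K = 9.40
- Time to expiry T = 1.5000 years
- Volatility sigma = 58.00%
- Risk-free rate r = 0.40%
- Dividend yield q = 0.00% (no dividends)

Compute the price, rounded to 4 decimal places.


d1 = (ln(S/K) + (r - q + 0.5*sigma^2) * T) / (sigma * sqrt(T)) = 0.46473540
d2 = d1 - sigma * sqrt(T) = -0.24561662
exp(-rT) = 0.99401796; exp(-qT) = 1.00000000
C = S_0 * exp(-qT) * N(d1) - K * exp(-rT) * N(d2)
N(d1) = 0.67893952; N(d2) = 0.40298951
C = 10.1000 * 1.00000000 * 0.67893952 - 9.4000 * 0.99401796 * 0.40298951 = 3.0918

Answer: Price = 3.0918


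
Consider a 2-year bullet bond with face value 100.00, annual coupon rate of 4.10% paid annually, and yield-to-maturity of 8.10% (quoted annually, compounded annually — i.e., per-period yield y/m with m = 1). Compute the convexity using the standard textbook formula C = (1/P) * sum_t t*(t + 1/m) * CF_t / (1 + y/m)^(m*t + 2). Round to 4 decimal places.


Answer: Convexity = 4.9947

Derivation:
Coupon per period c = face * coupon_rate / m = 4.100000
Periods per year m = 1; per-period yield y/m = 0.081000
Number of cashflows N = 2
Cashflows (t years, CF_t, discount factor 1/(1+y/m)^(m*t), PV):
  t = 1.0000: CF_t = 4.100000, DF = 0.925069, PV = 3.792784
  t = 2.0000: CF_t = 104.100000, DF = 0.855753, PV = 89.083925
Price P = sum_t PV_t = 92.876709
Convexity numerator sum_t t*(t + 1/m) * CF_t / (1+y/m)^(m*t + 2):
  t = 1.0000: term = 6.491376
  t = 2.0000: term = 457.403206
Convexity = (1/P) * sum = 463.894582 / 92.876709 = 4.994735


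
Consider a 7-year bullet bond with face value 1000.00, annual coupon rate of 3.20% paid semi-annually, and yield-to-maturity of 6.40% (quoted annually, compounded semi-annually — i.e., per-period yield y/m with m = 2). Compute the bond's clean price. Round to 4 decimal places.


Coupon per period c = face * coupon_rate / m = 16.000000
Periods per year m = 2; per-period yield y/m = 0.032000
Number of cashflows N = 14
Cashflows (t years, CF_t, discount factor 1/(1+y/m)^(m*t), PV):
  t = 0.5000: CF_t = 16.000000, DF = 0.968992, PV = 15.503876
  t = 1.0000: CF_t = 16.000000, DF = 0.938946, PV = 15.023136
  t = 1.5000: CF_t = 16.000000, DF = 0.909831, PV = 14.557302
  t = 2.0000: CF_t = 16.000000, DF = 0.881620, PV = 14.105913
  t = 2.5000: CF_t = 16.000000, DF = 0.854283, PV = 13.668520
  t = 3.0000: CF_t = 16.000000, DF = 0.827793, PV = 13.244690
  t = 3.5000: CF_t = 16.000000, DF = 0.802125, PV = 12.834002
  t = 4.0000: CF_t = 16.000000, DF = 0.777253, PV = 12.436048
  t = 4.5000: CF_t = 16.000000, DF = 0.753152, PV = 12.050435
  t = 5.0000: CF_t = 16.000000, DF = 0.729799, PV = 11.676778
  t = 5.5000: CF_t = 16.000000, DF = 0.707169, PV = 11.314707
  t = 6.0000: CF_t = 16.000000, DF = 0.685241, PV = 10.963863
  t = 6.5000: CF_t = 16.000000, DF = 0.663994, PV = 10.623899
  t = 7.0000: CF_t = 1016.000000, DF = 0.643405, PV = 653.699189
Price P = sum_t PV_t = 821.702357

Answer: Price = 821.7024


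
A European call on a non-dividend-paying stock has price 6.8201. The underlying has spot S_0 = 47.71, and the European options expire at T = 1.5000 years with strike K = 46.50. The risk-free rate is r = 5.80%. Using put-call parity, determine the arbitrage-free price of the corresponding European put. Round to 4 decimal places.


Put-call parity: C - P = S_0 * exp(-qT) - K * exp(-rT).
S_0 * exp(-qT) = 47.7100 * 1.00000000 = 47.71000000
K * exp(-rT) = 46.5000 * 0.91667710 = 42.62548495
P = C - S*exp(-qT) + K*exp(-rT)
P = 6.8201 - 47.71000000 + 42.62548495 = 1.7356

Answer: Put price = 1.7356


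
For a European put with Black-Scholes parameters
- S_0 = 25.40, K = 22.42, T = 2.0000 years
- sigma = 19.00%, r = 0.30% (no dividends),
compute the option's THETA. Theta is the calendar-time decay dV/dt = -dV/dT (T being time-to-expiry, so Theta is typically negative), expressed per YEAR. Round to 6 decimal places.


d1 = 0.6211216899; d2 = 0.3524211131
phi(d1) = 0.3289549032; exp(-qT) = 1.0000000000; exp(-rT) = 0.9940179641
Theta = -S*exp(-qT)*phi(d1)*sigma/(2*sqrt(T)) + r*K*exp(-rT)*N(-d2) - q*S*exp(-qT)*N(-d1)
N(-d1) = 0.2672597796; N(-d2) = 0.3622612352; sqrt(T) = 1.4142135624
Term 1 = -25.4000 * 1.0000000000 * 0.3289549032 * 0.1900 / (2 * 1.4142135624) = -0.5612788638
Term 2 = 0.0030 * 22.4200 * 0.9940179641 * 0.3622612352 = 0.0242199342
Term 3 = 0 (no dividend yield, q = 0)
Theta = -0.5612788638 + (0.0242199342) + (0.0000000000) = -0.537059

Answer: Theta = -0.537059


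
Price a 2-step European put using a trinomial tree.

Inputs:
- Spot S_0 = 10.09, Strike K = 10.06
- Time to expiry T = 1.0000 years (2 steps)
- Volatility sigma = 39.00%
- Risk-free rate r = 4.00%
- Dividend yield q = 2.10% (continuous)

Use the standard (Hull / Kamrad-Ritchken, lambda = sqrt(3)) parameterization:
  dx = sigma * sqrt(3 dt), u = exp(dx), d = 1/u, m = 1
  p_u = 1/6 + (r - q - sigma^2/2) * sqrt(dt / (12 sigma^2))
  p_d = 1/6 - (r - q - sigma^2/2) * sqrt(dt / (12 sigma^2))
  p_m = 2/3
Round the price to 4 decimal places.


Answer: Price = V(0,0) = 1.1864

Derivation:
dt = T/N = 0.500000; dx = sigma*sqrt(3*dt) = 0.477650
u = exp(dx) = 1.612282; d = 1/u = 0.620239
p_u = 0.136807, p_m = 0.666667, p_d = 0.196526
Discount per step: exp(-r*dt) = 0.980199
Stock lattice S(k, j) with j the centered position index:
  k=0: S(0,+0) = 10.0900
  k=1: S(1,-1) = 6.2582; S(1,+0) = 10.0900; S(1,+1) = 16.2679
  k=2: S(2,-2) = 3.8816; S(2,-1) = 6.2582; S(2,+0) = 10.0900; S(2,+1) = 16.2679; S(2,+2) = 26.2285
Terminal payoffs V(N, j) = max(K - S_T, 0):
  V(2,-2) = 6.178414; V(2,-1) = 3.801789; V(2,+0) = 0.000000; V(2,+1) = 0.000000; V(2,+2) = 0.000000
Backward induction: V(k, j) = exp(-r*dt) * [p_u * V(k+1, j+1) + p_m * V(k+1, j) + p_d * V(k+1, j-1)]
  V(1,-1) = exp(-r*dt) * [p_u*0.000000 + p_m*3.801789 + p_d*6.178414] = 3.674517
  V(1,+0) = exp(-r*dt) * [p_u*0.000000 + p_m*0.000000 + p_d*3.801789] = 0.732357
  V(1,+1) = exp(-r*dt) * [p_u*0.000000 + p_m*0.000000 + p_d*0.000000] = 0.000000
  V(0,+0) = exp(-r*dt) * [p_u*0.000000 + p_m*0.732357 + p_d*3.674517] = 1.186411


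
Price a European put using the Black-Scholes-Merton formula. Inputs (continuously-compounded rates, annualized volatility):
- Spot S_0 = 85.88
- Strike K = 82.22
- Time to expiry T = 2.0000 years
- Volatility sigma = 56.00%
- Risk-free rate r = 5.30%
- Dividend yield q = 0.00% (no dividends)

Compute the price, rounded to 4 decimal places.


Answer: Price = 19.0537

Derivation:
d1 = (ln(S/K) + (r - q + 0.5*sigma^2) * T) / (sigma * sqrt(T)) = 0.58481821
d2 = d1 - sigma * sqrt(T) = -0.20714139
exp(-rT) = 0.89942465; exp(-qT) = 1.00000000
P = K * exp(-rT) * N(-d2) - S_0 * exp(-qT) * N(-d1)
N(-d1) = 0.27933498; N(-d2) = 0.58205028
P = 82.2200 * 0.89942465 * 0.58205028 - 85.8800 * 1.00000000 * 0.27933498 = 19.0537


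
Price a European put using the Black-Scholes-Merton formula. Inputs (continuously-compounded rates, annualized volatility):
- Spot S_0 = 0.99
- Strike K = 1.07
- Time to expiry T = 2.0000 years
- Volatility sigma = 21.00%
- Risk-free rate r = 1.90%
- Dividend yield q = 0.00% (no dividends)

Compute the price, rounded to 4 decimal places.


d1 = (ln(S/K) + (r - q + 0.5*sigma^2) * T) / (sigma * sqrt(T)) = 0.01478532
d2 = d1 - sigma * sqrt(T) = -0.28219953
exp(-rT) = 0.96271294; exp(-qT) = 1.00000000
P = K * exp(-rT) * N(-d2) - S_0 * exp(-qT) * N(-d1)
N(-d1) = 0.49410173; N(-d2) = 0.61110474
P = 1.0700 * 0.96271294 * 0.61110474 - 0.9900 * 1.00000000 * 0.49410173 = 0.1403

Answer: Price = 0.1403


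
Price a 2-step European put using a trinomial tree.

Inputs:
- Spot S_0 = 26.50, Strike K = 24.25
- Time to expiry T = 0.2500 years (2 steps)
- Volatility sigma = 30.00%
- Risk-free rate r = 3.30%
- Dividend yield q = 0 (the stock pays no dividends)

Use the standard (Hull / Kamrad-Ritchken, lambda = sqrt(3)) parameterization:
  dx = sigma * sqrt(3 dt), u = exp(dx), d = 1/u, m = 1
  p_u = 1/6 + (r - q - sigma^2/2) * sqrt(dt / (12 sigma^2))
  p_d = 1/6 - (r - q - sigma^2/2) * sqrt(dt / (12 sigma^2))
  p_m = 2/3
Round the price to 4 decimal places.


Answer: Price = V(0,0) = 0.6667

Derivation:
dt = T/N = 0.125000; dx = sigma*sqrt(3*dt) = 0.183712
u = exp(dx) = 1.201669; d = 1/u = 0.832176
p_u = 0.162584, p_m = 0.666667, p_d = 0.170749
Discount per step: exp(-r*dt) = 0.995883
Stock lattice S(k, j) with j the centered position index:
  k=0: S(0,+0) = 26.5000
  k=1: S(1,-1) = 22.0527; S(1,+0) = 26.5000; S(1,+1) = 31.8442
  k=2: S(2,-2) = 18.3517; S(2,-1) = 22.0527; S(2,+0) = 26.5000; S(2,+1) = 31.8442; S(2,+2) = 38.2662
Terminal payoffs V(N, j) = max(K - S_T, 0):
  V(2,-2) = 5.898317; V(2,-1) = 2.197345; V(2,+0) = 0.000000; V(2,+1) = 0.000000; V(2,+2) = 0.000000
Backward induction: V(k, j) = exp(-r*dt) * [p_u * V(k+1, j+1) + p_m * V(k+1, j) + p_d * V(k+1, j-1)]
  V(1,-1) = exp(-r*dt) * [p_u*0.000000 + p_m*2.197345 + p_d*5.898317] = 2.461853
  V(1,+0) = exp(-r*dt) * [p_u*0.000000 + p_m*0.000000 + p_d*2.197345] = 0.373650
  V(1,+1) = exp(-r*dt) * [p_u*0.000000 + p_m*0.000000 + p_d*0.000000] = 0.000000
  V(0,+0) = exp(-r*dt) * [p_u*0.000000 + p_m*0.373650 + p_d*2.461853] = 0.666704


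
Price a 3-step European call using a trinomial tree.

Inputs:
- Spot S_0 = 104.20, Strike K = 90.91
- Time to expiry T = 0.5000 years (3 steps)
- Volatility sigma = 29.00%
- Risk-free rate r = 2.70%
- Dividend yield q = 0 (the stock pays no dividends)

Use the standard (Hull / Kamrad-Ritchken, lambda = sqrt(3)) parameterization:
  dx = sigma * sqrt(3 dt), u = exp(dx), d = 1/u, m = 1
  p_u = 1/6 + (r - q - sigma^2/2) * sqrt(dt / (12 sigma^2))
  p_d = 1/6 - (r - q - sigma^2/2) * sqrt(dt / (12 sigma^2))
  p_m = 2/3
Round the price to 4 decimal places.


Answer: Price = V(0,0) = 17.4221

Derivation:
dt = T/N = 0.166667; dx = sigma*sqrt(3*dt) = 0.205061
u = exp(dx) = 1.227600; d = 1/u = 0.814598
p_u = 0.160551, p_m = 0.666667, p_d = 0.172783
Discount per step: exp(-r*dt) = 0.995510
Stock lattice S(k, j) with j the centered position index:
  k=0: S(0,+0) = 104.2000
  k=1: S(1,-1) = 84.8811; S(1,+0) = 104.2000; S(1,+1) = 127.9159
  k=2: S(2,-2) = 69.1439; S(2,-1) = 84.8811; S(2,+0) = 104.2000; S(2,+1) = 127.9159; S(2,+2) = 157.0296
  k=3: S(3,-3) = 56.3245; S(3,-2) = 69.1439; S(3,-1) = 84.8811; S(3,+0) = 104.2000; S(3,+1) = 127.9159; S(3,+2) = 157.0296; S(3,+3) = 192.7695
Terminal payoffs V(N, j) = max(S_T - K, 0):
  V(3,-3) = 0.000000; V(3,-2) = 0.000000; V(3,-1) = 0.000000; V(3,+0) = 13.290000; V(3,+1) = 37.005910; V(3,+2) = 66.119559; V(3,+3) = 101.859472
Backward induction: V(k, j) = exp(-r*dt) * [p_u * V(k+1, j+1) + p_m * V(k+1, j) + p_d * V(k+1, j-1)]
  V(2,-2) = exp(-r*dt) * [p_u*0.000000 + p_m*0.000000 + p_d*0.000000] = 0.000000
  V(2,-1) = exp(-r*dt) * [p_u*13.290000 + p_m*0.000000 + p_d*0.000000] = 2.124137
  V(2,+0) = exp(-r*dt) * [p_u*37.005910 + p_m*13.290000 + p_d*0.000000] = 14.734865
  V(2,+1) = exp(-r*dt) * [p_u*66.119559 + p_m*37.005910 + p_d*13.290000] = 37.413683
  V(2,+2) = exp(-r*dt) * [p_u*101.859472 + p_m*66.119559 + p_d*37.005910] = 66.527241
  V(1,-1) = exp(-r*dt) * [p_u*14.734865 + p_m*2.124137 + p_d*0.000000] = 3.764803
  V(1,+0) = exp(-r*dt) * [p_u*37.413683 + p_m*14.734865 + p_d*2.124137] = 16.124324
  V(1,+1) = exp(-r*dt) * [p_u*66.527241 + p_m*37.413683 + p_d*14.734865] = 37.997998
  V(0,+0) = exp(-r*dt) * [p_u*37.997998 + p_m*16.124324 + p_d*3.764803] = 17.422067


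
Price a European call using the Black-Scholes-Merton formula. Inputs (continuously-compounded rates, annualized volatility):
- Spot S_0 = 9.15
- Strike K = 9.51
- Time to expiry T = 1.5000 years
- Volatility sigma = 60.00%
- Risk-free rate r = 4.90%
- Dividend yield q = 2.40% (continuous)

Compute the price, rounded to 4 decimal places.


Answer: Price = 2.5271

Derivation:
d1 = (ln(S/K) + (r - q + 0.5*sigma^2) * T) / (sigma * sqrt(T)) = 0.36594016
d2 = d1 - sigma * sqrt(T) = -0.36890676
exp(-rT) = 0.92913615; exp(-qT) = 0.96464029
C = S_0 * exp(-qT) * N(d1) - K * exp(-rT) * N(d2)
N(d1) = 0.64279514; N(d2) = 0.35609861
C = 9.1500 * 0.96464029 * 0.64279514 - 9.5100 * 0.92913615 * 0.35609861 = 2.5271


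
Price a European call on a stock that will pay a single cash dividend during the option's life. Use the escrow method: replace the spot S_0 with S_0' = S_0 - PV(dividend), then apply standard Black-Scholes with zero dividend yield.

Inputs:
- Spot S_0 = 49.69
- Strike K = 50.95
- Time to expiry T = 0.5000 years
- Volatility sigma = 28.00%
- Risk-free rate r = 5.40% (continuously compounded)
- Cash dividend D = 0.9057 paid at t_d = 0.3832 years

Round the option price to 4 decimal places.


PV(D) = D * exp(-r * t_d) = 0.9057 * 0.97951983 = 0.88715111
S_0' = S_0 - PV(D) = 49.6900 - 0.88715111 = 48.80284889
d1 = (ln(S_0'/K) + (r + sigma^2/2)*T) / (sigma*sqrt(T)) = 0.01789955
d2 = d1 - sigma*sqrt(T) = -0.18009035
exp(-rT) = 0.97336124
N(d1) = 0.50714051; N(d2) = 0.42854082
C = S_0' * N(d1) - K * exp(-rT) * N(d2) = 48.80284889 * 0.50714051 - 50.9500 * 0.97336124 * 0.42854082 = 3.4974

Answer: Price = 3.4974


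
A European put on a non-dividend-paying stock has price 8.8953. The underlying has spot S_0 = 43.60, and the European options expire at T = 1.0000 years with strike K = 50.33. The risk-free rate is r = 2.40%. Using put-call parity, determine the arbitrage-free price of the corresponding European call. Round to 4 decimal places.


Answer: Call price = 3.3588

Derivation:
Put-call parity: C - P = S_0 * exp(-qT) - K * exp(-rT).
S_0 * exp(-qT) = 43.6000 * 1.00000000 = 43.60000000
K * exp(-rT) = 50.3300 * 0.97628571 = 49.13645977
C = P + S*exp(-qT) - K*exp(-rT)
C = 8.8953 + 43.60000000 - 49.13645977 = 3.3588


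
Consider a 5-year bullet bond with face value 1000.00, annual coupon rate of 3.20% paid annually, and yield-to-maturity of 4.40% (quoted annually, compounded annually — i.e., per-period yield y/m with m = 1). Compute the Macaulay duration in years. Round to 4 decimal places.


Answer: Macaulay duration = 4.6897 years

Derivation:
Coupon per period c = face * coupon_rate / m = 32.000000
Periods per year m = 1; per-period yield y/m = 0.044000
Number of cashflows N = 5
Cashflows (t years, CF_t, discount factor 1/(1+y/m)^(m*t), PV):
  t = 1.0000: CF_t = 32.000000, DF = 0.957854, PV = 30.651341
  t = 2.0000: CF_t = 32.000000, DF = 0.917485, PV = 29.359522
  t = 3.0000: CF_t = 32.000000, DF = 0.878817, PV = 28.122148
  t = 4.0000: CF_t = 32.000000, DF = 0.841779, PV = 26.936923
  t = 5.0000: CF_t = 1032.000000, DF = 0.806302, PV = 832.103223
Price P = sum_t PV_t = 947.173156
Macaulay numerator sum_t t * PV_t:
  t * PV_t at t = 1.0000: 30.651341
  t * PV_t at t = 2.0000: 58.719044
  t * PV_t at t = 3.0000: 84.366443
  t * PV_t at t = 4.0000: 107.747692
  t * PV_t at t = 5.0000: 4160.516113
Macaulay duration D = (sum_t t * PV_t) / P = 4442.000632 / 947.173156 = 4.689745


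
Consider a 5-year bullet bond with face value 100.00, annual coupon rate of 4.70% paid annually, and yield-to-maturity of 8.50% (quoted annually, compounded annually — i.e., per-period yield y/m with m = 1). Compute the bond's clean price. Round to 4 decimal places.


Coupon per period c = face * coupon_rate / m = 4.700000
Periods per year m = 1; per-period yield y/m = 0.085000
Number of cashflows N = 5
Cashflows (t years, CF_t, discount factor 1/(1+y/m)^(m*t), PV):
  t = 1.0000: CF_t = 4.700000, DF = 0.921659, PV = 4.331797
  t = 2.0000: CF_t = 4.700000, DF = 0.849455, PV = 3.992440
  t = 3.0000: CF_t = 4.700000, DF = 0.782908, PV = 3.679668
  t = 4.0000: CF_t = 4.700000, DF = 0.721574, PV = 3.391399
  t = 5.0000: CF_t = 104.700000, DF = 0.665045, PV = 69.630256
Price P = sum_t PV_t = 85.025560

Answer: Price = 85.0256


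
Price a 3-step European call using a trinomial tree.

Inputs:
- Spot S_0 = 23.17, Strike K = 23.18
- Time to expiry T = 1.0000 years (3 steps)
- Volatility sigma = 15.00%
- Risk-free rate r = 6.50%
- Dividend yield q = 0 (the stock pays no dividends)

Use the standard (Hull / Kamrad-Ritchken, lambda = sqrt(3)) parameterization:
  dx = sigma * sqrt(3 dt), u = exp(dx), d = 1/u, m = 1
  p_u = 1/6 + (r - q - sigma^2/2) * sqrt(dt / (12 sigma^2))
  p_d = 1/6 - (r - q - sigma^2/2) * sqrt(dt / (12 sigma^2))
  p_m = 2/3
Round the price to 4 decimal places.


Answer: Price = V(0,0) = 2.0361

Derivation:
dt = T/N = 0.333333; dx = sigma*sqrt(3*dt) = 0.150000
u = exp(dx) = 1.161834; d = 1/u = 0.860708
p_u = 0.226389, p_m = 0.666667, p_d = 0.106944
Discount per step: exp(-r*dt) = 0.978566
Stock lattice S(k, j) with j the centered position index:
  k=0: S(0,+0) = 23.1700
  k=1: S(1,-1) = 19.9426; S(1,+0) = 23.1700; S(1,+1) = 26.9197
  k=2: S(2,-2) = 17.1648; S(2,-1) = 19.9426; S(2,+0) = 23.1700; S(2,+1) = 26.9197; S(2,+2) = 31.2762
  k=3: S(3,-3) = 14.7738; S(3,-2) = 17.1648; S(3,-1) = 19.9426; S(3,+0) = 23.1700; S(3,+1) = 26.9197; S(3,+2) = 31.2762; S(3,+3) = 36.3378
Terminal payoffs V(N, j) = max(S_T - K, 0):
  V(3,-3) = 0.000000; V(3,-2) = 0.000000; V(3,-1) = 0.000000; V(3,+0) = 0.000000; V(3,+1) = 3.739699; V(3,+2) = 8.096229; V(3,+3) = 13.157793
Backward induction: V(k, j) = exp(-r*dt) * [p_u * V(k+1, j+1) + p_m * V(k+1, j) + p_d * V(k+1, j-1)]
  V(2,-2) = exp(-r*dt) * [p_u*0.000000 + p_m*0.000000 + p_d*0.000000] = 0.000000
  V(2,-1) = exp(-r*dt) * [p_u*0.000000 + p_m*0.000000 + p_d*0.000000] = 0.000000
  V(2,+0) = exp(-r*dt) * [p_u*3.739699 + p_m*0.000000 + p_d*0.000000] = 0.828480
  V(2,+1) = exp(-r*dt) * [p_u*8.096229 + p_m*3.739699 + p_d*0.000000] = 4.233307
  V(2,+2) = exp(-r*dt) * [p_u*13.157793 + p_m*8.096229 + p_d*3.739699] = 8.588098
  V(1,-1) = exp(-r*dt) * [p_u*0.828480 + p_m*0.000000 + p_d*0.000000] = 0.183539
  V(1,+0) = exp(-r*dt) * [p_u*4.233307 + p_m*0.828480 + p_d*0.000000] = 1.478314
  V(1,+1) = exp(-r*dt) * [p_u*8.588098 + p_m*4.233307 + p_d*0.828480] = 4.750994
  V(0,+0) = exp(-r*dt) * [p_u*4.750994 + p_m*1.478314 + p_d*0.183539] = 2.036146
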